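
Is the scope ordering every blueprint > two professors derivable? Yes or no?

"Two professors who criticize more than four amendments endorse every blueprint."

Although the sentence contains a relative clause (*who criticize more than four amendments*), *every blueprint* is outside it, in the matrix VP.
Clause-internal QR can adjoin the lower DP above the subject, yielding the inverse reading.

Yes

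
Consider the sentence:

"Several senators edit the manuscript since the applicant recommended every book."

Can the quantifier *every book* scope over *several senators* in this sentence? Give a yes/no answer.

No

*every book* is embedded in the adjunct clause *since the applicant recommended every book*.
Adjuncts are opaque for quantifier raising; a quantifier in an adjunct stays inside it.
*every book* is confined to the island and cannot take scope over *several senators*.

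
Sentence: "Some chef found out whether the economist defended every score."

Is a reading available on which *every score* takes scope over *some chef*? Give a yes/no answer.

No

*every score* sits inside the embedded question *whether the economist defended every score*.
Embedded questions are wh-islands: a quantifier inside an indirect question cannot QR into the matrix clause.
Hence only narrow scope for *every score* (under *some chef*) survives.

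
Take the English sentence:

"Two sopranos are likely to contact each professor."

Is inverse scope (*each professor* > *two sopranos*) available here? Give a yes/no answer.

The matrix predicate is a raising verb, whose infinitival complement is not a scope island — *each professor* can QR into the matrix clause.
Nothing blocks QR of the lower DP to a position above the higher one, so inverse scope is available.

Yes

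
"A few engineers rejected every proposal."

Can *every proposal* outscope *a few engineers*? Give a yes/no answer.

Yes

*every proposal* and *a few engineers* are in the same minimal clause.
QR within a single clause is free, so the lower quantifier may take scope over the higher one.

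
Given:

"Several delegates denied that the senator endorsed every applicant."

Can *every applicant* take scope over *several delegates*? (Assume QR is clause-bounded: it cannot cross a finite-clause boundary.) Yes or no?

*every applicant* sits inside the finite complement clause *that the senator endorsed every applicant*.
Finite CP is the ceiling for QR here, by assumption.
So *every applicant* cannot raise to a position above *several delegates*.

No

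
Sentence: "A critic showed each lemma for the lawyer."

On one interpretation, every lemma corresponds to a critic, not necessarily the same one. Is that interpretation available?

Yes

That reading corresponds to *each lemma* > *a critic*.
*each lemma* and *a critic* are in the same minimal clause.
Clause-internal QR can adjoin the lower DP above the subject, yielding the inverse reading.
So *each lemma* > *a critic* is among the available readings.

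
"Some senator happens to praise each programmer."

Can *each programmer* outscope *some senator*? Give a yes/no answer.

*each programmer* is inside a raising infinitive, which is transparent to QR (no CP barrier), so it behaves as a matrix argument.
Since no island is crossed, the inverse ordering is licensed alongside surface scope.
The sentence is scopally ambiguous between *some senator* > *each programmer* and *each programmer* > *some senator*.

Yes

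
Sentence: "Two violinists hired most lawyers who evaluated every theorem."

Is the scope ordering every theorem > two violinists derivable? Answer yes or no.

The target quantifier *every theorem* is part of the relative clause *who evaluated every theorem* modifying *most lawyers*.
The relative clause forms an island for QR, so the quantifier is confined to the head noun's restrictor.
Hence only narrow scope for *every theorem* (under *two violinists*) survives.

No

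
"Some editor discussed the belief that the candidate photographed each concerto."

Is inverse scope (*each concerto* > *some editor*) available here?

No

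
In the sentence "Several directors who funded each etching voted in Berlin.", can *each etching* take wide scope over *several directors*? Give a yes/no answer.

No

*each etching* sits inside the relative clause *who funded each etching*.
QR out of a relative clause is ruled out by the relative-clause island constraint.
There is no licit LF on which *each etching* c-commands *several directors*.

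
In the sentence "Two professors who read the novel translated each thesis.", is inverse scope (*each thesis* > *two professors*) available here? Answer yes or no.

*each thesis* is a matrix argument; only *two professors* is modified by the relative clause *who read the novel*, so the RC island is irrelevant to the target quantifier.
No island intervenes, so both surface and inverse scope are derivable.

Yes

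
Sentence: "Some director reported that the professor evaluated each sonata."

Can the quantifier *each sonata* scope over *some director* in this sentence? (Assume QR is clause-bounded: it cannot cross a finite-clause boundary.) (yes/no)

No

*each sonata* sits inside the finite complement clause *that the professor evaluated each sonata*.
Finite CP is the ceiling for QR here, by assumption.
*each sonata* > *some director* would require crossing that boundary, which is illicit.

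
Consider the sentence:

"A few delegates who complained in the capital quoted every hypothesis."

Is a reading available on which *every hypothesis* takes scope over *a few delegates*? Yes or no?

Yes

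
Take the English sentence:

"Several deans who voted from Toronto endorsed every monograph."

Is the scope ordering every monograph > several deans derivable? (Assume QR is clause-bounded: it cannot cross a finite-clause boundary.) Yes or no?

The relative clause *who voted from Toronto* modifies *several deans*, but *every monograph* is not inside that relative clause — it is an argument of the matrix verb.
QR within a single clause is free, so the lower quantifier may take scope over the higher one.
The sentence is scopally ambiguous between *several deans* > *every monograph* and *every monograph* > *several deans*.

Yes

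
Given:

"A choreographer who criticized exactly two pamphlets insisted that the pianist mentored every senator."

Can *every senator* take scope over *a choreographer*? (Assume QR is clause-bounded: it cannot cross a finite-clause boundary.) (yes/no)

No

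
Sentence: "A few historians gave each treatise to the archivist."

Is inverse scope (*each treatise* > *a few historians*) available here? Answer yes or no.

*each treatise* is the matrix object and *a few historians* the matrix subject; the two are clausemates.
Ordinary QR to a clause-peripheral position gives the wide-scope LF for the lower DP.

Yes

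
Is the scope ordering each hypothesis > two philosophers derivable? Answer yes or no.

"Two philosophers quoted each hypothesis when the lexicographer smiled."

Yes

*each hypothesis* is a matrix argument; the adjunct is an island but the target quantifier is outside it.
Ordinary QR to a clause-peripheral position gives the wide-scope LF for the lower DP.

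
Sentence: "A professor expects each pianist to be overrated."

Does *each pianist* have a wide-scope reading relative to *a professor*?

Yes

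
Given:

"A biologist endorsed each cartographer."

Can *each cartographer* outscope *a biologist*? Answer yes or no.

Yes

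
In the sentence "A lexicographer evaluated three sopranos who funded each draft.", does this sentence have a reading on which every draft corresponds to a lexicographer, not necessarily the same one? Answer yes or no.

No

The paraphrase describes the scope ordering *each draft* > *a lexicographer*.
The target quantifier *each draft* is part of the relative clause *who funded each draft* modifying *three sopranos*.
A relative clause is a scope island — quantifier raising cannot cross its boundary.
The inverse ordering *each draft* > *a lexicographer* is therefore underivable.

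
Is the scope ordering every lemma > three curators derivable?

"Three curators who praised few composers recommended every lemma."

Yes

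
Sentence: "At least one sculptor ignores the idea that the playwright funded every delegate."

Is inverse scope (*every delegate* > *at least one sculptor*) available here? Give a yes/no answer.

No

The target quantifier *every delegate* is part of the complex NP *the idea that the playwright funded every delegate*.
Since the clause is the complement of a nominal head, the CNPC blocks scope extraction.
So *every delegate* cannot raise to a position above *at least one sculptor*.
(Only the surface reading survives: one fixed sculptor with respect to all the relevant delegates.)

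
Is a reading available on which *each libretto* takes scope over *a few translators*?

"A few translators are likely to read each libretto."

Yes

Infinitival complements of raising predicates do not block QR; *each libretto* and *a few translators* are effectively clausemates.
Clause-internal QR can adjoin the lower DP above the subject, yielding the inverse reading.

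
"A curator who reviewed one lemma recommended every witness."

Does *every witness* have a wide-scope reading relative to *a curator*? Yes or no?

Yes

*every witness* is a matrix argument; only *a curator* is modified by the relative clause *who reviewed one lemma*, so the RC island is irrelevant to the target quantifier.
Nothing blocks QR of the lower DP to a position above the higher one, so inverse scope is available.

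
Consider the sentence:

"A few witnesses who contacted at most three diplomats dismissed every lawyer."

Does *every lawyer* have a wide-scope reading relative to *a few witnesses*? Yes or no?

Yes

*every lawyer* sits in the matrix clause, not in the relative clause on *a few witnesses*.
No island intervenes, so both surface and inverse scope are derivable.
So *every lawyer* > *a few witnesses* is among the available readings.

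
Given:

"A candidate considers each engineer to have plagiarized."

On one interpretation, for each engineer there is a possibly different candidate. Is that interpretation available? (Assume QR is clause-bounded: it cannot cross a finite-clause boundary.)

Yes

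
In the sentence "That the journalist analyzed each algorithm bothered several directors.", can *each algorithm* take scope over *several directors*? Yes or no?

No

Structurally, *each algorithm* is inside the sentential subject *that the journalist analyzed each algorithm*.
The subject-island constraint blocks QR out of a clausal subject.
*each algorithm* is confined to the island and cannot take scope over *several directors*.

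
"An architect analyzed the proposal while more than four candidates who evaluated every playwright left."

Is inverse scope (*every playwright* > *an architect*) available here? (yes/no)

*every playwright* occurs within the relative clause *who evaluated every playwright*, which is itself inside the adjunct *while more than four candidates who evaluated every playwright left*.
Nested islands: the RC island is itself inside an adjunct island, so wide scope is doubly excluded.
So *every playwright* cannot raise to a position above *an architect*.
(Only the surface reading survives: one fixed architect with respect to all the relevant playwrights.)

No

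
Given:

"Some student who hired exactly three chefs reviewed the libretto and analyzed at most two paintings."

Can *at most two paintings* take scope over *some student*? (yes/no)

*at most two paintings* occurs within one conjunct of the coordinate structure (*analyzed at most two paintings*).
A quantifier cannot raise out of one conjunct of a coordination across the whole coordinate structure — the CSC applies to QR.
So *at most two paintings* cannot raise to a position above *some student*.
(Only the surface reading survives: one fixed student with respect to all the relevant paintings.)

No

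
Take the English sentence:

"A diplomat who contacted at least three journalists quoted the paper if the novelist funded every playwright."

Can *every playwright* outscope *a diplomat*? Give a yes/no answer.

No

The DP *every playwright* is contained in the adjunct clause *if the novelist funded every playwright*.
Scope out of an adjunct clause is unavailable: QR respects the adjunct-island constraint.
There is no licit LF on which *every playwright* c-commands *a diplomat*.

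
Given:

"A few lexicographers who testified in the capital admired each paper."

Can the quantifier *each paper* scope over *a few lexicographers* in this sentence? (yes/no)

Yes

The relative clause *who testified in the capital* modifies *a few lexicographers*, but *each paper* is not inside that relative clause — it is an argument of the matrix verb.
No island intervenes, so both surface and inverse scope are derivable.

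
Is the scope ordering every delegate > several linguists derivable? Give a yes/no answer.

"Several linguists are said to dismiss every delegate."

Yes

Infinitival complements of raising predicates do not block QR; *every delegate* and *several linguists* are effectively clausemates.
With no island boundary between them, the object can take inverse scope over the subject via ordinary QR within the clause.
So *every delegate* > *several linguists* is among the available readings.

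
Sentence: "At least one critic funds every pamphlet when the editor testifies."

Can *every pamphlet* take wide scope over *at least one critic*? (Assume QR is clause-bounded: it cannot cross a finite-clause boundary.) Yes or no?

Yes

Although there is an adjunct clause, *every pamphlet* is in the main clause, not inside the adjunct.
With no island boundary between them, the object can take inverse scope over the subject via ordinary QR within the clause.
The sentence is scopally ambiguous between *at least one critic* > *every pamphlet* and *every pamphlet* > *at least one critic*.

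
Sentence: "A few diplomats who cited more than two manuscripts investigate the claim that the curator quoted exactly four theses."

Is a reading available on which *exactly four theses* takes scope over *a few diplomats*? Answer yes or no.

The target quantifier *exactly four theses* is part of the complex NP *the claim that the curator quoted exactly four theses*.
Noun-complement clauses are scope islands (the Complex NP Constraint): a quantifier inside one cannot scope into the matrix.
*exactly four theses* is confined to the island and cannot take scope over *a few diplomats*.

No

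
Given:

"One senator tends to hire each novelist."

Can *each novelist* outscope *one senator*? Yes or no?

The matrix predicate is a raising verb, whose infinitival complement is not a scope island — *each novelist* can QR into the matrix clause.
With no island boundary between them, the object can take inverse scope over the subject via ordinary QR within the clause.
The sentence is scopally ambiguous between *one senator* > *each novelist* and *each novelist* > *one senator*.

Yes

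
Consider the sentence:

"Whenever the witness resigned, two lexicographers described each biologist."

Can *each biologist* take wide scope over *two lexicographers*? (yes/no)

Yes

*each biologist* is a matrix argument; the adjunct is an island but the target quantifier is outside it.
With no island boundary between them, the object can take inverse scope over the subject via ordinary QR within the clause.
Both orderings are possible: *two lexicographers* > *each biologist* and *each biologist* > *two lexicographers*.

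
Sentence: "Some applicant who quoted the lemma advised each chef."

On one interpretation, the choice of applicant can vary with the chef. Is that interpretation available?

This is the *each chef* > *some applicant* reading.
The relative clause *who quoted the lemma* modifies *some applicant*, but *each chef* is not inside that relative clause — it is an argument of the matrix verb.
Nothing blocks QR of the lower DP to a position above the higher one, so inverse scope is available.
So *each chef* > *some applicant* is among the available readings.

Yes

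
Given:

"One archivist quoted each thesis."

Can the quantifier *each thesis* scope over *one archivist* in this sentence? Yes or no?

*each thesis* is the matrix object and *one archivist* the matrix subject; the two are clausemates.
No island intervenes, so both surface and inverse scope are derivable.
Both orderings are possible: *one archivist* > *each thesis* and *each thesis* > *one archivist*.

Yes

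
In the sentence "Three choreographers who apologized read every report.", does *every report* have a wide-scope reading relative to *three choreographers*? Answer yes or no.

Yes

*every report* is a matrix argument; only *three choreographers* is modified by the relative clause *who apologized*, so the RC island is irrelevant to the target quantifier.
With no island boundary between them, the object can take inverse scope over the subject via ordinary QR within the clause.
The sentence is scopally ambiguous between *three choreographers* > *every report* and *every report* > *three choreographers*.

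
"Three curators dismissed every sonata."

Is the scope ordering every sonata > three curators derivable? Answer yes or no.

Both DPs are arguments of the same predicate; there is no clause or island boundary between them.
With no island boundary between them, the object can take inverse scope over the subject via ordinary QR within the clause.

Yes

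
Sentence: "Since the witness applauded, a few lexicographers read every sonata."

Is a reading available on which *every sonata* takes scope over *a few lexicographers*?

The adjunct island is irrelevant here — *every sonata* and *a few lexicographers* are both in the matrix clause.
No island intervenes, so both surface and inverse scope are derivable.

Yes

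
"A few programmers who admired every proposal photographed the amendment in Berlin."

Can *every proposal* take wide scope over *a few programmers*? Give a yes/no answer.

The DP *every proposal* is contained in the relative clause *who admired every proposal*.
The relative clause forms an island for QR, so the quantifier is confined to the head noun's restrictor.
*every proposal* > *a few programmers* would require crossing that boundary, which is illicit.

No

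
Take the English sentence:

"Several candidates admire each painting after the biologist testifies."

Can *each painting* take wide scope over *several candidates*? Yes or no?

Yes

Although there is an adjunct clause, *each painting* is in the main clause, not inside the adjunct.
With no island boundary between them, the object can take inverse scope over the subject via ordinary QR within the clause.
The sentence is scopally ambiguous between *several candidates* > *each painting* and *each painting* > *several candidates*.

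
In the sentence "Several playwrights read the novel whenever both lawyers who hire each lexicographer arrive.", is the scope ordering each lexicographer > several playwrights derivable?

*each lexicographer* sits inside the relative clause *who hire each lexicographer*, which is itself inside the adjunct *whenever both lawyers who hire each lexicographer arrive*.
Two island boundaries intervene — the relative clause and the adjunct. Either alone would block QR.
Hence only narrow scope for *each lexicographer* (under *several playwrights*) survives.

No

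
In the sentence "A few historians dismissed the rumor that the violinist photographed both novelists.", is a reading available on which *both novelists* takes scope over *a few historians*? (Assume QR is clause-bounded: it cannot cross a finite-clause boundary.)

The DP *both novelists* is contained in the complex NP *the rumor that the violinist photographed both novelists*.
Noun-complement clauses are scope islands (the Complex NP Constraint): a quantifier inside one cannot scope into the matrix.
So *both novelists* cannot raise high enough to outscope *a few historians*; only the surface ordering *a few historians* > *both novelists* is available.

No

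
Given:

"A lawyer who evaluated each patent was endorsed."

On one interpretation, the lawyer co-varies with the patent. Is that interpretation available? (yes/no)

No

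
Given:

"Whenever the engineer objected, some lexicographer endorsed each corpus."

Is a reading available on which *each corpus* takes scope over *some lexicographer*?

The adjunct clause does not contain *each corpus*, which is the matrix object.
With no island boundary between them, the object can take inverse scope over the subject via ordinary QR within the clause.
So *each corpus* > *some lexicographer* is among the available readings.

Yes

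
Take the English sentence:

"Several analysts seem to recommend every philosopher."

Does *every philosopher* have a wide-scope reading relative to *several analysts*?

Yes

*every philosopher* is inside a raising infinitive, which is transparent to QR (no CP barrier), so it behaves as a matrix argument.
Clause-internal QR can adjoin the lower DP above the subject, yielding the inverse reading.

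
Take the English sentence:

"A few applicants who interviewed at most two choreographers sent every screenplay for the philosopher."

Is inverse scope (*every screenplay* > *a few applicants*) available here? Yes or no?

Yes

*every screenplay* sits in the matrix clause, not in the relative clause on *a few applicants*.
QR within a single clause is free, so the lower quantifier may take scope over the higher one.
So *every screenplay* > *a few applicants* is among the available readings.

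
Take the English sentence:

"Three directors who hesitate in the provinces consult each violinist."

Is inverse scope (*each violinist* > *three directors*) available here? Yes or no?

Yes

The relative clause *who hesitate in the provinces* modifies *three directors*, but *each violinist* is not inside that relative clause — it is an argument of the matrix verb.
Ordinary QR to a clause-peripheral position gives the wide-scope LF for the lower DP.
Both orderings are possible: *three directors* > *each violinist* and *each violinist* > *three directors*.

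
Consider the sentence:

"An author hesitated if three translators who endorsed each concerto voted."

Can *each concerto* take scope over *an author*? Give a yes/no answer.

No

The target quantifier *each concerto* is part of the relative clause *who endorsed each concerto*, which is itself inside the adjunct *if three translators who endorsed each concerto voted*.
Both the relative clause and the enclosing adjunct are scope islands; QR cannot cross either.
So *each concerto* cannot raise high enough to outscope *an author*; only the surface ordering *an author* > *each concerto* is available.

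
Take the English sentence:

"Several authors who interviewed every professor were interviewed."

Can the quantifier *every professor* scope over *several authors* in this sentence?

No

*every professor* is embedded in the relative clause *who interviewed every professor*.
QR out of a relative clause is ruled out by the relative-clause island constraint.
*every professor* is confined to the island and cannot take scope over *several authors*.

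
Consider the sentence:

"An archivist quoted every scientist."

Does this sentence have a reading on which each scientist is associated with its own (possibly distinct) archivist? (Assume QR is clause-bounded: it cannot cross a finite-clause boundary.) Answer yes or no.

The paraphrase describes the scope ordering *every scientist* > *an archivist*.
*every scientist* is the matrix object and *an archivist* the matrix subject; the two are clausemates.
With no island boundary between them, the object can take inverse scope over the subject via ordinary QR within the clause.

Yes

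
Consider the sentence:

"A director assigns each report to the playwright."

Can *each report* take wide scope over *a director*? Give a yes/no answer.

Yes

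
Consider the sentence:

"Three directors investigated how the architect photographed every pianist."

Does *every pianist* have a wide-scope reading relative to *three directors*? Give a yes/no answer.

No

Structurally, *every pianist* is inside the embedded question *how the architect photographed every pianist*.
The wh-island constraint blocks QR out of an embedded interrogative.
So the wide-scope reading for *every pianist* is blocked.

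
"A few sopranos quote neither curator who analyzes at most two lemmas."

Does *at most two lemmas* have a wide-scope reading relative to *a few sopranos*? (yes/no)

No

Structurally, *at most two lemmas* is inside the relative clause *who analyzes at most two lemmas* modifying *neither curator*.
Relative clauses block scope extraction: QR cannot target a position outside the modified NP.
The inverse ordering *at most two lemmas* > *a few sopranos* is therefore underivable.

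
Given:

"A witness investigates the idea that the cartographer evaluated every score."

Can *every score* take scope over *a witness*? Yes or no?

No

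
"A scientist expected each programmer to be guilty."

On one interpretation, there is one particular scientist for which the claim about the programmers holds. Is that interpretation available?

This is the *a scientist* > *each programmer* reading.
Surface scope (*a scientist* > *each programmer*) is always derivable; islands only block QR, not in-situ interpretation.

Yes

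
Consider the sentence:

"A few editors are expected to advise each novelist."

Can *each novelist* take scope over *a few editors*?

Yes

Raising constructions are monoclausal for scope purposes; *each novelist* is not separated from *a few editors* by any island.
No island intervenes, so both surface and inverse scope are derivable.
Both orderings are possible: *a few editors* > *each novelist* and *each novelist* > *a few editors*.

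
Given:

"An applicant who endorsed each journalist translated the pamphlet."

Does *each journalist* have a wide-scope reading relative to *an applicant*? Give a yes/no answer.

No

*each journalist* is embedded in the relative clause *who endorsed each journalist*.
Quantifiers inside a relative clause are trapped there; the RC boundary blocks QR.
So *each journalist* cannot raise high enough to outscope *an applicant*; only the surface ordering *an applicant* > *each journalist* is available.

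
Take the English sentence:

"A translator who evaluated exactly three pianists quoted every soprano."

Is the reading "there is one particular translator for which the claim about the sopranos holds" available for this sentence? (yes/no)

The described interpretation is the *a translator* > *every soprano* scoping.
Surface scope (*a translator* > *every soprano*) is always derivable; islands only block QR, not in-situ interpretation.

Yes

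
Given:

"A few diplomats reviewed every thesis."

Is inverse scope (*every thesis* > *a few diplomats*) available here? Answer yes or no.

*a few diplomats* and *every thesis* are co-arguments of the matrix verb, with nothing but a clause-internal boundary between them.
QR within a single clause is free, so the lower quantifier may take scope over the higher one.

Yes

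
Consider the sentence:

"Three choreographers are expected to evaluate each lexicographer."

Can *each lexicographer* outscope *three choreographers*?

Raising constructions are monoclausal for scope purposes; *each lexicographer* is not separated from *three choreographers* by any island.
QR within a single clause is free, so the lower quantifier may take scope over the higher one.

Yes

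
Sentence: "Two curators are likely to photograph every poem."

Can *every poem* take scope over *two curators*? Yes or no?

Infinitival complements of raising predicates do not block QR; *every poem* and *two curators* are effectively clausemates.
Clause-internal QR can adjoin the lower DP above the subject, yielding the inverse reading.

Yes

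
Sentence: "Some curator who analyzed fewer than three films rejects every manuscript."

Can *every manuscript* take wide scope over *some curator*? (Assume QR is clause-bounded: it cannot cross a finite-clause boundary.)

*every manuscript* sits in the matrix clause, not in the relative clause on *some curator*.
Ordinary QR to a clause-peripheral position gives the wide-scope LF for the lower DP.
Both orderings are possible: *some curator* > *every manuscript* and *every manuscript* > *some curator*.

Yes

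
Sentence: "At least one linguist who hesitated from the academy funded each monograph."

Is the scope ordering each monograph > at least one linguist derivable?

Yes

The relative clause *who hesitated from the academy* modifies *at least one linguist*, but *each monograph* is not inside that relative clause — it is an argument of the matrix verb.
Nothing blocks QR of the lower DP to a position above the higher one, so inverse scope is available.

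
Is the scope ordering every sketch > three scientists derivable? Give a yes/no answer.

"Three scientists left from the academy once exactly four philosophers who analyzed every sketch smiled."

No

The target quantifier *every sketch* is part of the relative clause *who analyzed every sketch*, which is itself inside the adjunct *once exactly four philosophers who analyzed every sketch smiled*.
Two island boundaries intervene — the relative clause and the adjunct. Either alone would block QR.
*every sketch* > *three scientists* would require crossing that boundary, which is illicit.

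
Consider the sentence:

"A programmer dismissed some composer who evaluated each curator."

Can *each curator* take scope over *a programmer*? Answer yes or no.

*each curator* is embedded in the relative clause *who evaluated each curator* modifying *some composer*.
Relative clauses are scope islands: a quantifier cannot QR out of a relative clause to take scope in the matrix clause.
The inverse ordering *each curator* > *a programmer* is therefore underivable.
(Only the surface reading survives: one fixed programmer with respect to all the relevant curators.)

No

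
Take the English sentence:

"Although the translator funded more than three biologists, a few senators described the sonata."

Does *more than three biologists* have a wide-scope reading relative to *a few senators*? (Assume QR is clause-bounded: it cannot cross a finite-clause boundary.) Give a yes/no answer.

No

Structurally, *more than three biologists* is inside the adjunct clause *although the translator funded more than three biologists*.
Scope out of an adjunct clause is unavailable: QR respects the adjunct-island constraint.
*more than three biologists* > *a few senators* would require crossing that boundary, which is illicit.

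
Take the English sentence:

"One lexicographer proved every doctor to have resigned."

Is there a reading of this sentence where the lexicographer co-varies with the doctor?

That reading corresponds to *every doctor* > *one lexicographer*.
*every doctor* is the subject of an ECM infinitive — the infinitival complement of an ECM verb is not a scope island, so *every doctor* can raise into the matrix clause.
Nothing blocks QR of the lower DP to a position above the higher one, so inverse scope is available.

Yes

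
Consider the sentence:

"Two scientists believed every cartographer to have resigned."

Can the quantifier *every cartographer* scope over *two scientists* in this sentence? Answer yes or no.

ECM infinitives lack a CP barrier, so *every cartographer* can QR over the matrix subject *two scientists*.
QR within a single clause is free, so the lower quantifier may take scope over the higher one.
The sentence is scopally ambiguous between *two scientists* > *every cartographer* and *every cartographer* > *two scientists*.

Yes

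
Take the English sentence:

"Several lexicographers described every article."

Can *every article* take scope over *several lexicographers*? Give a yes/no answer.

*every article* is the matrix object and *several lexicographers* the matrix subject; the two are clausemates.
Since no island is crossed, the inverse ordering is licensed alongside surface scope.
So *every article* > *several lexicographers* is among the available readings.

Yes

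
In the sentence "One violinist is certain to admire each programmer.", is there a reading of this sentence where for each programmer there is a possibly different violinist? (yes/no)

The described interpretation is the *each programmer* > *one violinist* scoping.
Raising constructions are monoclausal for scope purposes; *each programmer* is not separated from *one violinist* by any island.
Ordinary QR to a clause-peripheral position gives the wide-scope LF for the lower DP.

Yes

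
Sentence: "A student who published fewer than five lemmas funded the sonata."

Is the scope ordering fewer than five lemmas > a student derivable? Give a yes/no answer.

No

*fewer than five lemmas* occurs within the relative clause *who published fewer than five lemmas*.
The relative clause forms an island for QR, so the quantifier is confined to the head noun's restrictor.
Hence only narrow scope for *fewer than five lemmas* (under *a student*) survives.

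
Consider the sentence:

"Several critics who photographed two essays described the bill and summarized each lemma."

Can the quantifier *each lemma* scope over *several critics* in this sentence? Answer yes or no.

No

Structurally, *each lemma* is inside one conjunct of the coordinate structure (*summarized each lemma*).
Coordinate structures are islands for non-across-the-board movement, QR included.
So *each lemma* cannot raise high enough to outscope *several critics*; only the surface ordering *several critics* > *each lemma* is available.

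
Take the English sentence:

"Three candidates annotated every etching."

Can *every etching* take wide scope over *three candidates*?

Yes

*every etching* is the matrix object and *three candidates* the matrix subject; the two are clausemates.
Since no island is crossed, the inverse ordering is licensed alongside surface scope.
So *every etching* > *three candidates* is among the available readings.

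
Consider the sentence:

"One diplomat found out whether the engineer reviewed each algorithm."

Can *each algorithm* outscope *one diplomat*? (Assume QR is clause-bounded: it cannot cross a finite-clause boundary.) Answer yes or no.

No

The target quantifier *each algorithm* is part of the embedded question *whether the engineer reviewed each algorithm*.
Embedded questions are wh-islands: a quantifier inside an indirect question cannot QR into the matrix clause.
So *each algorithm* cannot raise to a position above *one diplomat*.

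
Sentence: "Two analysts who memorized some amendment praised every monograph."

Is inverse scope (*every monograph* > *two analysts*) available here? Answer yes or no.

Yes

The RC *who memorized some amendment* is an island, but *every monograph* is not inside it — it is the matrix object, a clausemate of *two analysts*.
No island intervenes, so both surface and inverse scope are derivable.
Both orderings are possible: *two analysts* > *every monograph* and *every monograph* > *two analysts*.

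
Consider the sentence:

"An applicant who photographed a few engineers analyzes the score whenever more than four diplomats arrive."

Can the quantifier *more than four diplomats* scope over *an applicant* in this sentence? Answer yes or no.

No

The DP *more than four diplomats* is contained in the adjunct clause *whenever more than four diplomats arrive*.
Since the clause is an adjunct (not a complement), the Adjunct Condition blocks QR across its edge.
*more than four diplomats* is confined to the island and cannot take scope over *an applicant*.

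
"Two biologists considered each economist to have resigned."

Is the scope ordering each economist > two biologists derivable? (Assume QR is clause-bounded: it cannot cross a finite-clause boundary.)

Yes

ECM infinitives lack a CP barrier, so *each economist* can QR over the matrix subject *two biologists*.
Since no island is crossed, the inverse ordering is licensed alongside surface scope.
So *each economist* > *two biologists* is among the available readings.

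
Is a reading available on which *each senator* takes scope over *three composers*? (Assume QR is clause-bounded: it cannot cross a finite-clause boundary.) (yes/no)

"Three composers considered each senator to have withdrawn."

Yes

The ECM infinitive is scope-transparent — *each senator* is free to raise above *three composers*.
QR within a single clause is free, so the lower quantifier may take scope over the higher one.
So *each senator* > *three composers* is among the available readings.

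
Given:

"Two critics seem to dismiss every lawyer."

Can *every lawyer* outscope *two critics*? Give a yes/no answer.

Raising constructions are monoclausal for scope purposes; *every lawyer* is not separated from *two critics* by any island.
Since no island is crossed, the inverse ordering is licensed alongside surface scope.
So *every lawyer* > *two critics* is among the available readings.

Yes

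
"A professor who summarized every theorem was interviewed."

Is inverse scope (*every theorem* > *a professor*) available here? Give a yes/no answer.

*every theorem* occurs within the relative clause *who summarized every theorem*.
Quantifiers inside a relative clause are trapped there; the RC boundary blocks QR.
Hence only narrow scope for *every theorem* (under *a professor*) survives.

No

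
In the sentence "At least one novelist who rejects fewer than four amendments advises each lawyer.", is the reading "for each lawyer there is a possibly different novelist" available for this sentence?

This is the *each lawyer* > *at least one novelist* reading.
*each lawyer* sits in the matrix clause, not in the relative clause on *at least one novelist*.
Ordinary QR to a clause-peripheral position gives the wide-scope LF for the lower DP.
Both orderings are possible: *at least one novelist* > *each lawyer* and *each lawyer* > *at least one novelist*.

Yes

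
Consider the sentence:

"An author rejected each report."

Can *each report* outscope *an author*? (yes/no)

*an author* and *each report* are co-arguments of the matrix verb, with nothing but a clause-internal boundary between them.
Ordinary QR to a clause-peripheral position gives the wide-scope LF for the lower DP.

Yes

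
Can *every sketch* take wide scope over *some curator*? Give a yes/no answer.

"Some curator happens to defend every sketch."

Infinitival complements of raising predicates do not block QR; *every sketch* and *some curator* are effectively clausemates.
Clause-internal QR can adjoin the lower DP above the subject, yielding the inverse reading.
The sentence is scopally ambiguous between *some curator* > *every sketch* and *every sketch* > *some curator*.

Yes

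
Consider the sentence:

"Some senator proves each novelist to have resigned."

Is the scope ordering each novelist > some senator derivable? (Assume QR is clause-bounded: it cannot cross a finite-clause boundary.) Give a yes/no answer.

*each novelist* is an ECM subject; ECM complements are not islands, and the embedded quantifier may take matrix scope.
No island intervenes, so both surface and inverse scope are derivable.
Both orderings are possible: *some senator* > *each novelist* and *each novelist* > *some senator*.

Yes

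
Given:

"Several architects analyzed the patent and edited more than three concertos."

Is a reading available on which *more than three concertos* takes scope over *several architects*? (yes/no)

The DP *more than three concertos* is contained in one conjunct of the coordinate structure (*edited more than three concertos*).
QR out of a conjunct would have to apply non-ATB, which the CSC forbids.
So *more than three concertos* cannot raise high enough to outscope *several architects*; only the surface ordering *several architects* > *more than three concertos* is available.

No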